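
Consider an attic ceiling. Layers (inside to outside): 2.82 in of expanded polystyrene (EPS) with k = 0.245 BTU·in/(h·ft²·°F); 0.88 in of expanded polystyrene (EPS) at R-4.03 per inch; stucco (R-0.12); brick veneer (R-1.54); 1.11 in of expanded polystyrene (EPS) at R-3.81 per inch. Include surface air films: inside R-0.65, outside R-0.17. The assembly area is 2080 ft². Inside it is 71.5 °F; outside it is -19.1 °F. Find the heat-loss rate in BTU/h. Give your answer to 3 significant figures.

8660 BTU/h

2.82/0.245 = 11.51
0.88 × 4.03 = 3.546
1.11 × 3.81 = 4.229
R_total = 0.65 + 11.51 + 3.546 + 0.12 + 1.54 + 4.229 + 0.17 = 21.77 ft²·°F·h/BTU
Q = A·ΔT/R = 2080 × (71.5 − (-19.1)) / 21.77 = 8658 BTU/h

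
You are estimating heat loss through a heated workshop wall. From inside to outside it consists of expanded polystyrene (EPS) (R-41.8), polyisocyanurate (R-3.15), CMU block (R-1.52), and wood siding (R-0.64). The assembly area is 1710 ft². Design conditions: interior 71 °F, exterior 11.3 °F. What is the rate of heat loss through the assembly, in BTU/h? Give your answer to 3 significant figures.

2170 BTU/h

R_total = 41.8 + 3.15 + 1.52 + 0.64 = 47.11 ft²·°F·h/BTU
Q = A·ΔT/R = 1710 × (71 − 11.3) / 47.11 = 2167 BTU/h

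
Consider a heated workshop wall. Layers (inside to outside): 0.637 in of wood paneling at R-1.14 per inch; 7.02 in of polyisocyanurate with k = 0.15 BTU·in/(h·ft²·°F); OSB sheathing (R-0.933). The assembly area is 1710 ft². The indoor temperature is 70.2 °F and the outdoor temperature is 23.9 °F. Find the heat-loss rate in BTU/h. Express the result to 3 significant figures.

1630 BTU/h

0.637 × 1.14 = 0.7262
7.02/0.15 = 46.8
R_total = 0.7262 + 46.8 + 0.933 = 48.46 ft²·°F·h/BTU
Q = A·ΔT/R = 1710 × (70.2 − 23.9) / 48.46 = 1634 BTU/h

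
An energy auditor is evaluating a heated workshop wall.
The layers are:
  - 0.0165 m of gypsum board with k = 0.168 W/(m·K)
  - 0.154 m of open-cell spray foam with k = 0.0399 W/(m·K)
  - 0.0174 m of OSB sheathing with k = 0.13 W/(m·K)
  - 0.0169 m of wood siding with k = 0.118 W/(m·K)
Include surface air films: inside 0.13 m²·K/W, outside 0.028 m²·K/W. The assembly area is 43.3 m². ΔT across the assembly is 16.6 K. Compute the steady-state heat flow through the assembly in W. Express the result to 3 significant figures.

164 W

0.0165/0.168 = 0.09821
0.154/0.0399 = 3.86
0.0174/0.13 = 0.1338
0.0169/0.118 = 0.1432
R_total = 0.13 + 0.09821 + 3.86 + 0.1338 + 0.1432 + 0.028 = 4.393 m²·K/W
Q = A·ΔT/R = 43.3 × 16.6 / 4.393 = 163.6 W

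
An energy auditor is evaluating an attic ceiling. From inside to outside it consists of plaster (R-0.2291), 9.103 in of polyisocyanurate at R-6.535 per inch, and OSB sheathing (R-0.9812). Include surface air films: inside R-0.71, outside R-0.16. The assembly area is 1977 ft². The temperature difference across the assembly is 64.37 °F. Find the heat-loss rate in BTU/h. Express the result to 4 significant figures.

2067 BTU/h

9.103 × 6.535 = 59.488
R_total = 0.71 + 0.2291 + 59.488 + 0.9812 + 0.16 = 61.568 ft²·°F·h/BTU
Q = A·ΔT/R = 1977 × 64.37 / 61.568 = 2067 BTU/h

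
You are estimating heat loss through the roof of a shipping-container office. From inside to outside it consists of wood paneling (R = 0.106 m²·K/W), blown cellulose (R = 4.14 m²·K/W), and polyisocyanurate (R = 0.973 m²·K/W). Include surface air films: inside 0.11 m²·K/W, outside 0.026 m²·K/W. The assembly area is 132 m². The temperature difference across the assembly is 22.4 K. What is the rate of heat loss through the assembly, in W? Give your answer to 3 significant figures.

R_total = 0.11 + 0.106 + 4.14 + 0.973 + 0.026 = 5.355 m²·K/W
Q = A·ΔT/R = 132 × 22.4 / 5.355 = 552.2 W

552 W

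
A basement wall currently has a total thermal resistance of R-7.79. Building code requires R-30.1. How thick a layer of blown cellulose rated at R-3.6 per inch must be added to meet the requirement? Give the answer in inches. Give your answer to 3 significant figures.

6.20 in

ΔR = 30.1 − 7.79 = 22.31 ft²·°F·h/BTU
L = ΔR / (R/in) = 22.31/3.6 = 6.197 in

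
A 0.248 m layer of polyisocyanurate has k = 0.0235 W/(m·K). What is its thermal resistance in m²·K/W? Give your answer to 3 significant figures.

10.6 m²·K/W

R = L/k = 0.248/0.0235 = 10.55 m²·K/W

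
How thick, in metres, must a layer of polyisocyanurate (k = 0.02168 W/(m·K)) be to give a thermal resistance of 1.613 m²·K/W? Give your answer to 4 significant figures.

L = R·k = 1.613 × 0.02168 = 0.03497 m

0.03497 m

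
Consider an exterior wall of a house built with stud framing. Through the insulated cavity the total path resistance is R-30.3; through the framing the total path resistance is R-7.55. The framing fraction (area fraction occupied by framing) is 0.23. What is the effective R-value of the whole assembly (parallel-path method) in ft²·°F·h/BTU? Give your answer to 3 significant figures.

U_eff = 0.77/30.3 + 0.23/7.55 = 0.02541 + 0.03046 = 0.05588
R_eff = 1/U_eff = 17.9 ft²·°F·h/BTU

17.9 ft²·°F·h/BTU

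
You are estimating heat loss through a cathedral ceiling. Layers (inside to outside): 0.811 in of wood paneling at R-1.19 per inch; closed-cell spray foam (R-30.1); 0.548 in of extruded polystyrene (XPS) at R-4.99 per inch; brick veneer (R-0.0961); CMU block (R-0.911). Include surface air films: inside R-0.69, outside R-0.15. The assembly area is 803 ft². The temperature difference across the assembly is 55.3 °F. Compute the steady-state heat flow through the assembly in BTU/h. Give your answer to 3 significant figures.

0.811 × 1.19 = 0.9651
0.548 × 4.99 = 2.735
R_total = 0.69 + 0.9651 + 30.1 + 2.735 + 0.0961 + 0.911 + 0.15 = 35.65 ft²·°F·h/BTU
Q = A·ΔT/R = 803 × 55.3 / 35.65 = 1246 BTU/h

1250 BTU/h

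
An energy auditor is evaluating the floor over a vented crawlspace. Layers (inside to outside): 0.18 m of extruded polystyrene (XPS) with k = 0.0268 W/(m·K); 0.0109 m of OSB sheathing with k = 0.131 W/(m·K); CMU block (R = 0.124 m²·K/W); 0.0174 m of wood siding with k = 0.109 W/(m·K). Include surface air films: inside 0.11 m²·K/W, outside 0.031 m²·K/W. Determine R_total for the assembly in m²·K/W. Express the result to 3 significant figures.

7.22 m²·K/W

0.18/0.0268 = 6.716
0.0109/0.131 = 0.08321
0.0174/0.109 = 0.1596
R_total = 0.11 + 6.716 + 0.08321 + 0.124 + 0.1596 + 0.031 = 7.224 m²·K/W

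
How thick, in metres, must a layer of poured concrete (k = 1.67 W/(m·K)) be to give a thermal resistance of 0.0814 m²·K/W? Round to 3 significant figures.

L = R·k = 0.0814 × 1.67 = 0.1359 m

0.136 m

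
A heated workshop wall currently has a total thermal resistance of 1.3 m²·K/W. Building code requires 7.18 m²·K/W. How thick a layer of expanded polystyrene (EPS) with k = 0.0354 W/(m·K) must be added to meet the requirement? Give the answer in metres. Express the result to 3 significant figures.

0.208 m

ΔR = 7.18 − 1.3 = 5.88 m²·K/W
L = ΔR × k = 5.88 × 0.0354 = 0.2082 m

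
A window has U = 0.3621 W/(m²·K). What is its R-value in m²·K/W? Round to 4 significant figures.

R = 1/U = 1/0.3621 = 2.7617

2.762 m²·K/W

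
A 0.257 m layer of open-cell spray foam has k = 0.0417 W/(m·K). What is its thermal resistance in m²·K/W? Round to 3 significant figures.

6.16 m²·K/W

R = L/k = 0.257/0.0417 = 6.163 m²·K/W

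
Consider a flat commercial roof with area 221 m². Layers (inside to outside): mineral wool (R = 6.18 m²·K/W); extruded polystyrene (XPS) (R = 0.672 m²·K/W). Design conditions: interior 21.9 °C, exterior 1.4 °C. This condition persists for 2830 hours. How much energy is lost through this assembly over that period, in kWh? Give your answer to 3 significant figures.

1870 kWh

R_total = 6.18 + 0.672 = 6.852 m²·K/W
Q = 221 × (21.9 − 1.4) / 6.852 = 661.2 W
E = 661.2 W × 2830 h / 1000 = 1871 kWh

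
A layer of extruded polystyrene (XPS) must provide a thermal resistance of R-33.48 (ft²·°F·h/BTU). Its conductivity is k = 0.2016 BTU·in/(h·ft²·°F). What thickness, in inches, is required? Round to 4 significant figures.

L = R × k = 33.48 × 0.2016 = 6.7496 in

6.750 in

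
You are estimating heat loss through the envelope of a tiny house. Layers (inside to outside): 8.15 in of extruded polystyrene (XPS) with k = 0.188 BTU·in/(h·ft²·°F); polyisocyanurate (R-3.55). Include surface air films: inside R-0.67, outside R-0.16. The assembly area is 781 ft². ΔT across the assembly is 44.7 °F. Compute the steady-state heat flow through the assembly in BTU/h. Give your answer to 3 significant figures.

8.15/0.188 = 43.35
R_total = 0.67 + 43.35 + 3.55 + 0.16 = 47.73 ft²·°F·h/BTU
Q = A·ΔT/R = 781 × 44.7 / 47.73 = 731.4 BTU/h

731 BTU/h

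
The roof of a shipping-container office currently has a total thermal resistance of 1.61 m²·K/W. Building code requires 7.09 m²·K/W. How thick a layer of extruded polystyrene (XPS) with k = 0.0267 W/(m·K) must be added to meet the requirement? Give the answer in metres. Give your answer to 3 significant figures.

0.146 m

ΔR = 7.09 − 1.61 = 5.48 m²·K/W
L = ΔR × k = 5.48 × 0.0267 = 0.1463 m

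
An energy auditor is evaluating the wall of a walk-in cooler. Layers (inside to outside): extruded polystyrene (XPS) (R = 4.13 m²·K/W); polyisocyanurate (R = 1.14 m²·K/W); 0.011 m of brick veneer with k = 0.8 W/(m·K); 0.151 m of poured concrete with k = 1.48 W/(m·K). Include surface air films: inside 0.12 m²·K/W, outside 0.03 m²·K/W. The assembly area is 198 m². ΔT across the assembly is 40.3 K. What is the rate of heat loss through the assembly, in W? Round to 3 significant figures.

0.011/0.8 = 0.01375
0.151/1.48 = 0.102
R_total = 0.12 + 4.13 + 1.14 + 0.01375 + 0.102 + 0.03 = 5.536 m²·K/W
Q = A·ΔT/R = 198 × 40.3 / 5.536 = 1441 W

1440 W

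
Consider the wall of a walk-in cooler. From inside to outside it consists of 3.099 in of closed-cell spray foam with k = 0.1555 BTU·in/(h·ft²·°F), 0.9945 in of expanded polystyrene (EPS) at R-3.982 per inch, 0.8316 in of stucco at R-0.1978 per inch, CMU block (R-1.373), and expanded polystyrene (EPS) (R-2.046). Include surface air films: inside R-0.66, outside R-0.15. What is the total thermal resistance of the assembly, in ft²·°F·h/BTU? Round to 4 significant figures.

3.099/0.1555 = 19.929
0.9945 × 3.982 = 3.9601
0.8316 × 0.1978 = 0.16449
R_total = 0.66 + 19.929 + 3.9601 + 0.16449 + 1.373 + 2.046 + 0.15 = 28.283 ft²·°F·h/BTU

28.28 ft²·°F·h/BTU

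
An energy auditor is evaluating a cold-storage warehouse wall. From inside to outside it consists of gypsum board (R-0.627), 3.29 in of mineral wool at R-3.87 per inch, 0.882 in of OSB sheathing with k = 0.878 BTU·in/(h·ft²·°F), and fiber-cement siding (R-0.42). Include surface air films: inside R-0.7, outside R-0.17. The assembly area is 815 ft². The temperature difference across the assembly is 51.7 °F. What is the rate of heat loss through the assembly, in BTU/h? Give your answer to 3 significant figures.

2690 BTU/h

3.29 × 3.87 = 12.73
0.882/0.878 = 1.005
R_total = 0.7 + 0.627 + 12.73 + 1.005 + 0.42 + 0.17 = 15.65 ft²·°F·h/BTU
Q = A·ΔT/R = 815 × 51.7 / 15.65 = 2692 BTU/h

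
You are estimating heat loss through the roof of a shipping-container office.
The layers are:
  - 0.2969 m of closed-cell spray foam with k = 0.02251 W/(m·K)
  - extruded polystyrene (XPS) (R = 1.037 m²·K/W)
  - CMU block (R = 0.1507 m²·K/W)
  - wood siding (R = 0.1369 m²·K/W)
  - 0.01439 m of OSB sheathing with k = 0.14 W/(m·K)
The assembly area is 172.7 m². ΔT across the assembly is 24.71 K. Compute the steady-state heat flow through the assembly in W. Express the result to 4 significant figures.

0.2969/0.02251 = 13.19
0.01439/0.14 = 0.10279
R_total = 13.19 + 1.037 + 0.1507 + 0.1369 + 0.10279 = 14.617 m²·K/W
Q = A·ΔT/R = 172.7 × 24.71 / 14.617 = 291.95 W

291.9 W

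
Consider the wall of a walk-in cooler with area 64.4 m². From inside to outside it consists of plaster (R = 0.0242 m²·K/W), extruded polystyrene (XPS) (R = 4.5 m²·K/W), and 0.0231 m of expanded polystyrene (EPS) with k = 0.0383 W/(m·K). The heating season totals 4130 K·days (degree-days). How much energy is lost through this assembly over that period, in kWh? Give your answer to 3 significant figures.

1240 kWh

0.0231/0.0383 = 0.6031
R_total = 0.0242 + 4.5 + 0.6031 = 5.127 m²·K/W
E = A × HDD × 24 / R / 1000 = 64.4 × 4130 × 24 / 5.127 / 1000 = 1245 kWh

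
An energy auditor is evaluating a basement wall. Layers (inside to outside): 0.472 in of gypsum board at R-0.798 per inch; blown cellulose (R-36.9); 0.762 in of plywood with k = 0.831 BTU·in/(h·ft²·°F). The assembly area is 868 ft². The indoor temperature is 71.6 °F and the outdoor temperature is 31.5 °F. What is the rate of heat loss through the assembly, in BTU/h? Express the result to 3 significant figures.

911 BTU/h

0.472 × 0.798 = 0.3767
0.762/0.831 = 0.917
R_total = 0.3767 + 36.9 + 0.917 = 38.19 ft²·°F·h/BTU
Q = A·ΔT/R = 868 × (71.6 − 31.5) / 38.19 = 911.3 BTU/h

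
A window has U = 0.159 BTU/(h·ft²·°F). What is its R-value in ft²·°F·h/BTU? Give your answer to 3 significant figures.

6.29 ft²·°F·h/BTU

R = 1/U = 1/0.159 = 6.289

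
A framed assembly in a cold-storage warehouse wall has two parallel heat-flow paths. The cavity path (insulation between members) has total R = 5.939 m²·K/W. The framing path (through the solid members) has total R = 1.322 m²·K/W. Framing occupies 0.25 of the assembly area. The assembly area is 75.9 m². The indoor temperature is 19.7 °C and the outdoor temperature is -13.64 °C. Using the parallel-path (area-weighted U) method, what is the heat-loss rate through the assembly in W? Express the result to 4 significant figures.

U_eff = 0.75/5.939 + 0.25/1.322 = 0.12628 + 0.18911 = 0.31539
R_eff = 1/U_eff = 3.1707 m²·K/W
Q = 75.9 × (19.7 − (-13.64)) / 3.1707 = 798.1 W

798.1 W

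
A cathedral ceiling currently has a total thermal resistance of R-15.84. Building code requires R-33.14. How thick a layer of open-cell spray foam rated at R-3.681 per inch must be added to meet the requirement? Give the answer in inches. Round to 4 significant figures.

4.700 in

ΔR = 33.14 − 15.84 = 17.3 ft²·°F·h/BTU
L = ΔR / (R/in) = 17.3/3.681 = 4.6998 in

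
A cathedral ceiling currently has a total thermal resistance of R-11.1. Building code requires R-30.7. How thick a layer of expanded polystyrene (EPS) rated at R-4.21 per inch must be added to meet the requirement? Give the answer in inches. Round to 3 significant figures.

ΔR = 30.7 − 11.1 = 19.6 ft²·°F·h/BTU
L = ΔR / (R/in) = 19.6/4.21 = 4.656 in

4.66 in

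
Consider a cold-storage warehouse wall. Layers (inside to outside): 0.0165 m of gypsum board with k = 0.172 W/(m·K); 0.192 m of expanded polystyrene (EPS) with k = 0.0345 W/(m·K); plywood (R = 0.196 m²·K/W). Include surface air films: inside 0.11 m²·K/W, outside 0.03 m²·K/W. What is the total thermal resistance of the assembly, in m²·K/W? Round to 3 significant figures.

0.0165/0.172 = 0.09593
0.192/0.0345 = 5.565
R_total = 0.11 + 0.09593 + 5.565 + 0.196 + 0.03 = 5.997 m²·K/W

6.00 m²·K/W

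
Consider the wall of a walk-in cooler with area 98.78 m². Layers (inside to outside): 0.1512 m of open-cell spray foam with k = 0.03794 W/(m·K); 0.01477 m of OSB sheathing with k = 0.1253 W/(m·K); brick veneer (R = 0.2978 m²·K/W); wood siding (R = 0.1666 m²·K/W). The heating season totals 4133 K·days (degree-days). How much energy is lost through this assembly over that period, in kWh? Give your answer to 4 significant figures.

0.1512/0.03794 = 3.9852
0.01477/0.1253 = 0.11788
R_total = 3.9852 + 0.11788 + 0.2978 + 0.1666 = 4.5675 m²·K/W
E = A × HDD × 24 / R / 1000 = 98.78 × 4133 × 24 / 4.5675 / 1000 = 2145.2 kWh

2145 kWh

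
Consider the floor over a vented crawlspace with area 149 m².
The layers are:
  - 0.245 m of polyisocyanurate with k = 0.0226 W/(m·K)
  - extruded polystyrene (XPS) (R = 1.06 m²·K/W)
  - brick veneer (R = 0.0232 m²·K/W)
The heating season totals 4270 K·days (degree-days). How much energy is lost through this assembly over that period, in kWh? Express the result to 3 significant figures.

0.245/0.0226 = 10.84
R_total = 10.84 + 1.06 + 0.0232 = 11.92 m²·K/W
E = A × HDD × 24 / R / 1000 = 149 × 4270 × 24 / 11.92 / 1000 = 1281 kWh

1280 kWh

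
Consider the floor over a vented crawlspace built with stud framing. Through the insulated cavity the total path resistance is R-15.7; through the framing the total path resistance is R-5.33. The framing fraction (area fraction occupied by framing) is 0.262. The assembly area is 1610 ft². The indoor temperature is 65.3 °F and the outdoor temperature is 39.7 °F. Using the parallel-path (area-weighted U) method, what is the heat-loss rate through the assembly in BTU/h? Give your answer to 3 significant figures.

U_eff = 0.738/15.7 + 0.262/5.33 = 0.04701 + 0.04916 = 0.09616
R_eff = 1/U_eff = 10.4 ft²·°F·h/BTU
Q = 1610 × (65.3 − 39.7) / 10.4 = 3963 BTU/h

3960 BTU/h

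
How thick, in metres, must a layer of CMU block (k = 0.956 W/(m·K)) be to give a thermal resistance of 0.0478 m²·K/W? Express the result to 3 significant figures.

L = R·k = 0.0478 × 0.956 = 0.0457 m

0.0457 m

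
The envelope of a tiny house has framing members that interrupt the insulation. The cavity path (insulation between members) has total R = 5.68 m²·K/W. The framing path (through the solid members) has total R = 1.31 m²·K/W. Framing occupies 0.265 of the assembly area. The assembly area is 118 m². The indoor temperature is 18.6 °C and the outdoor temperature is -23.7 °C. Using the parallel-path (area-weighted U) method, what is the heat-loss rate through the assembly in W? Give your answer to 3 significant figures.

U_eff = 0.735/5.68 + 0.265/1.31 = 0.1294 + 0.2023 = 0.3317
R_eff = 1/U_eff = 3.015 m²·K/W
Q = 118 × (18.6 − (-23.7)) / 3.015 = 1656 W

1660 W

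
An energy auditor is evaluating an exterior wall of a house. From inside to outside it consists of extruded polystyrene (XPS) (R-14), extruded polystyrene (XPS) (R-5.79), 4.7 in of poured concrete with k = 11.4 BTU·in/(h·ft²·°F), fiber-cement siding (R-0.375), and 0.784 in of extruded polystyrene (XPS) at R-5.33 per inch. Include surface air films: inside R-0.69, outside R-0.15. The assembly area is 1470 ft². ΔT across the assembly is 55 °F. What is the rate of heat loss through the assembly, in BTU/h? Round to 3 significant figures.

3160 BTU/h

4.7/11.4 = 0.4123
0.784 × 5.33 = 4.179
R_total = 0.69 + 14 + 5.79 + 0.4123 + 0.375 + 4.179 + 0.15 = 25.6 ft²·°F·h/BTU
Q = A·ΔT/R = 1470 × 55 / 25.6 = 3159 BTU/h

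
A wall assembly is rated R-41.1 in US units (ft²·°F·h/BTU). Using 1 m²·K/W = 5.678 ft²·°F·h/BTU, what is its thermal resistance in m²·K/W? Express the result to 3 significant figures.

R_SI = 41.1/5.678 = 7.238

7.24 m²·K/W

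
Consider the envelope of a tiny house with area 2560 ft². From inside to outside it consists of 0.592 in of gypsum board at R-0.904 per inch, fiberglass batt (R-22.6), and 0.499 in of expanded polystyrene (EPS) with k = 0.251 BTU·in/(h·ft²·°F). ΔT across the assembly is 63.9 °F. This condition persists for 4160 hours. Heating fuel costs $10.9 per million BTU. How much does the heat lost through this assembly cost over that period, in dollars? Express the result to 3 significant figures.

0.592 × 0.904 = 0.5352
0.499/0.251 = 1.988
R_total = 0.5352 + 22.6 + 1.988 = 25.12 ft²·°F·h/BTU
Q = 2560 × 63.9 / 25.12 = 6511 BTU/h
E = 6511 × 4160 = 27090000 BTU
Cost = 27090000/10⁶ × 10.9 = $295.2

295 dollars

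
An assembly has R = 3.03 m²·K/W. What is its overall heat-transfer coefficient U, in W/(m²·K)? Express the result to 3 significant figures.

0.330 W/(m²·K)

U = 1/R = 1/3.03 = 0.33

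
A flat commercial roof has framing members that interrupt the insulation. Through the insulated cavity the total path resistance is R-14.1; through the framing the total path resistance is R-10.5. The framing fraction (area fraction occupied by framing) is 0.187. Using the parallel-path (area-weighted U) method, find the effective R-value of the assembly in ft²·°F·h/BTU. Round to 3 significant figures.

U_eff = 0.813/14.1 + 0.187/10.5 = 0.05766 + 0.01781 = 0.07547
R_eff = 1/U_eff = 13.25 ft²·°F·h/BTU

13.3 ft²·°F·h/BTU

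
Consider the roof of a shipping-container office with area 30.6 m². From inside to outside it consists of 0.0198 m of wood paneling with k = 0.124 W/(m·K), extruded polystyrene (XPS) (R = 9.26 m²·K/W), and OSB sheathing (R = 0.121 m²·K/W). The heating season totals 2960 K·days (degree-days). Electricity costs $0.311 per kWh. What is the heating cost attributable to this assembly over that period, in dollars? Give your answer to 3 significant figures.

0.0198/0.124 = 0.1597
R_total = 0.1597 + 9.26 + 0.121 = 9.541 m²·K/W
E = A × HDD × 24 / R / 1000 = 30.6 × 2960 × 24 / 9.541 / 1000 = 227.8 kWh
Cost = 227.8 × 0.311 = $70.86

70.9 dollars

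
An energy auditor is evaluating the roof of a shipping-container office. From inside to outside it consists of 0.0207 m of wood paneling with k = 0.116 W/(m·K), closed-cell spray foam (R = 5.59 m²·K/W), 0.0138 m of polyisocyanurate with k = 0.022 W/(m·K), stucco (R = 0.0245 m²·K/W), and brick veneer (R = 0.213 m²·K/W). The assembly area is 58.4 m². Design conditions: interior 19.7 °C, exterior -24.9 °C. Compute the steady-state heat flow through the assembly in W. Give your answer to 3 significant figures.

0.0207/0.116 = 0.1784
0.0138/0.022 = 0.6273
R_total = 0.1784 + 5.59 + 0.6273 + 0.0245 + 0.213 = 6.633 m²·K/W
Q = A·ΔT/R = 58.4 × (19.7 − (-24.9)) / 6.633 = 392.7 W

393 W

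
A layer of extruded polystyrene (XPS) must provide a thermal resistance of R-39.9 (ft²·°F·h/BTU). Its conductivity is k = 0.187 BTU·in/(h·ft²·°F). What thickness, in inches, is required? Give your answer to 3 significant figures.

L = R × k = 39.9 × 0.187 = 7.461 in

7.46 in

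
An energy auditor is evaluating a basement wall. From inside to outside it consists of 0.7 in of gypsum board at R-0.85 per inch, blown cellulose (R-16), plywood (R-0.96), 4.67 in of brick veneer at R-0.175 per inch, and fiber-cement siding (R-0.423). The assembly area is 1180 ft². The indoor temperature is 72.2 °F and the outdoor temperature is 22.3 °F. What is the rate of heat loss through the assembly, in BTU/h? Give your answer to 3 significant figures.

3130 BTU/h

0.7 × 0.85 = 0.595
4.67 × 0.175 = 0.8172
R_total = 0.595 + 16 + 0.96 + 0.8172 + 0.423 = 18.8 ft²·°F·h/BTU
Q = A·ΔT/R = 1180 × (72.2 − 22.3) / 18.8 = 3133 BTU/h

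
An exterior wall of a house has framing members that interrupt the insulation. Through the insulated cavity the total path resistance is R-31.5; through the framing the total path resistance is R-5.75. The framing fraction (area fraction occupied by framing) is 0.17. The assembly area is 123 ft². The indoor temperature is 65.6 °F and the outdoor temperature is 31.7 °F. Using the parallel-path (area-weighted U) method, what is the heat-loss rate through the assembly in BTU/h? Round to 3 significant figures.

U_eff = 0.83/31.5 + 0.17/5.75 = 0.02635 + 0.02957 = 0.05591
R_eff = 1/U_eff = 17.88 ft²·°F·h/BTU
Q = 123 × (65.6 − 31.7) / 17.88 = 233.1 BTU/h

233 BTU/h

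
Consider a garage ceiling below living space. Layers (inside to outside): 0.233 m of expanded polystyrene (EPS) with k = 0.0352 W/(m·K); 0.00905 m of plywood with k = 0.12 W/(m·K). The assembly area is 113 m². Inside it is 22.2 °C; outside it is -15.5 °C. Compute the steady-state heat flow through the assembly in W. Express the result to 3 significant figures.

0.233/0.0352 = 6.619
0.00905/0.12 = 0.07542
R_total = 6.619 + 0.07542 = 6.695 m²·K/W
Q = A·ΔT/R = 113 × (22.2 − (-15.5)) / 6.695 = 636.3 W

636 W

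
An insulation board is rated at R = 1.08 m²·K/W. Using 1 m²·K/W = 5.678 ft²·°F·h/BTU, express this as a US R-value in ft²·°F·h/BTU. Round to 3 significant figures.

6.13 ft²·°F·h/BTU

R_US = 1.08 × 5.678 = 6.132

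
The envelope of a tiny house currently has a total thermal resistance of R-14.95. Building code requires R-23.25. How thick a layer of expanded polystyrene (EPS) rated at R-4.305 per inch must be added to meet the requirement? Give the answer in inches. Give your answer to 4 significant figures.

1.928 in

ΔR = 23.25 − 14.95 = 8.3 ft²·°F·h/BTU
L = ΔR / (R/in) = 8.3/4.305 = 1.928 in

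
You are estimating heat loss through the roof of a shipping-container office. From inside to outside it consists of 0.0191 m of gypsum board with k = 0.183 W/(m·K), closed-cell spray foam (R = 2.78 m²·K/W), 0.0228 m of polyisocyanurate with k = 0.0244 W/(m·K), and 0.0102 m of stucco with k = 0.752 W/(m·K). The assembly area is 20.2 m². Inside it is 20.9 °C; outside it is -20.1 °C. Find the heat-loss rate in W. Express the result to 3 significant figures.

216 W

0.0191/0.183 = 0.1044
0.0228/0.0244 = 0.9344
0.0102/0.752 = 0.01356
R_total = 0.1044 + 2.78 + 0.9344 + 0.01356 = 3.832 m²·K/W
Q = A·ΔT/R = 20.2 × (20.9 − (-20.1)) / 3.832 = 216.1 W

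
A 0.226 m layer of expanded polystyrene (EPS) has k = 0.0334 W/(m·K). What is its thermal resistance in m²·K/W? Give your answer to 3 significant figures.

R = L/k = 0.226/0.0334 = 6.766 m²·K/W

6.77 m²·K/W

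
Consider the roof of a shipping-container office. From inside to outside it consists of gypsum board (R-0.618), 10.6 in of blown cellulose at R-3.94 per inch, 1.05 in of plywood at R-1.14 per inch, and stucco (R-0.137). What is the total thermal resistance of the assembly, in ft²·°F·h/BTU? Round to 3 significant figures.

43.7 ft²·°F·h/BTU

10.6 × 3.94 = 41.76
1.05 × 1.14 = 1.197
R_total = 0.618 + 41.76 + 1.197 + 0.137 = 43.72 ft²·°F·h/BTU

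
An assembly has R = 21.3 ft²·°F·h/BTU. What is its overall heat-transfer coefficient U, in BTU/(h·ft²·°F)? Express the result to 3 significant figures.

U = 1/R = 1/21.3 = 0.04695

0.0469 BTU/(h·ft²·°F)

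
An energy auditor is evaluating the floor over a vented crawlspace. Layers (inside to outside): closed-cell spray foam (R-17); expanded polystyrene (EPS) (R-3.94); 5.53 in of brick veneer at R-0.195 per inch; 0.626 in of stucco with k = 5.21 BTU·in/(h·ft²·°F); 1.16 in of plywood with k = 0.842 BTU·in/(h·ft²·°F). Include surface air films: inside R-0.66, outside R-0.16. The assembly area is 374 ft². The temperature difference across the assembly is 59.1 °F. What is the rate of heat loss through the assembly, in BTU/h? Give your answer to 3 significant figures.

5.53 × 0.195 = 1.078
0.626/5.21 = 0.1202
1.16/0.842 = 1.378
R_total = 0.66 + 17 + 3.94 + 1.078 + 0.1202 + 1.378 + 0.16 = 24.34 ft²·°F·h/BTU
Q = A·ΔT/R = 374 × 59.1 / 24.34 = 908.3 BTU/h

908 BTU/h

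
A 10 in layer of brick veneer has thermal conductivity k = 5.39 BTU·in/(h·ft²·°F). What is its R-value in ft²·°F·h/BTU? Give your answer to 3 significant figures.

R = L/k = 10/5.39 = 1.855 ft²·°F·h/BTU

1.86 ft²·°F·h/BTU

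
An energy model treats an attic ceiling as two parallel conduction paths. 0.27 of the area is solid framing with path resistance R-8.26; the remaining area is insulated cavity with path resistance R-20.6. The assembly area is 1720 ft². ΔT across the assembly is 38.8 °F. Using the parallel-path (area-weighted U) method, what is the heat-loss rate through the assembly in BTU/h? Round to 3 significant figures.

4550 BTU/h

U_eff = 0.73/20.6 + 0.27/8.26 = 0.03544 + 0.03269 = 0.06812
R_eff = 1/U_eff = 14.68 ft²·°F·h/BTU
Q = 1720 × 38.8 / 14.68 = 4546 BTU/h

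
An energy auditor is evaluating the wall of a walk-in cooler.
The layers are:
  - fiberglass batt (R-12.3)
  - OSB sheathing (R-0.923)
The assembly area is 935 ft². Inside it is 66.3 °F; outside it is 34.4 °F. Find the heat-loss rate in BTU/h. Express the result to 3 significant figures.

R_total = 12.3 + 0.923 = 13.22 ft²·°F·h/BTU
Q = A·ΔT/R = 935 × (66.3 − 34.4) / 13.22 = 2256 BTU/h

2260 BTU/h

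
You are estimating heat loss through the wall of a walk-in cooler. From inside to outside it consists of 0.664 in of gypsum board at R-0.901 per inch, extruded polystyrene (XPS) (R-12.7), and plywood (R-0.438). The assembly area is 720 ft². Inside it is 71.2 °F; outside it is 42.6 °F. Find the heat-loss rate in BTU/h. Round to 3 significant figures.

1500 BTU/h

0.664 × 0.901 = 0.5983
R_total = 0.5983 + 12.7 + 0.438 = 13.74 ft²·°F·h/BTU
Q = A·ΔT/R = 720 × (71.2 − 42.6) / 13.74 = 1499 BTU/h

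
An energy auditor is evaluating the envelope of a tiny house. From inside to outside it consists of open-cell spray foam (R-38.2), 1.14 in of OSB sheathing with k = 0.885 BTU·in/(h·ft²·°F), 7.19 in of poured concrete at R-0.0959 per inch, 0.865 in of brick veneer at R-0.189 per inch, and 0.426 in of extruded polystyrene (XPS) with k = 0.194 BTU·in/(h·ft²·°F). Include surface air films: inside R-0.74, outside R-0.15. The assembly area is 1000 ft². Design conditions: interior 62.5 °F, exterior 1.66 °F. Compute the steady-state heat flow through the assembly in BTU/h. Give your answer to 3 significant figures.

1400 BTU/h

1.14/0.885 = 1.288
7.19 × 0.0959 = 0.6895
0.865 × 0.189 = 0.1635
0.426/0.194 = 2.196
R_total = 0.74 + 38.2 + 1.288 + 0.6895 + 0.1635 + 2.196 + 0.15 = 43.43 ft²·°F·h/BTU
Q = A·ΔT/R = 1000 × (62.5 − 1.66) / 43.43 = 1401 BTU/h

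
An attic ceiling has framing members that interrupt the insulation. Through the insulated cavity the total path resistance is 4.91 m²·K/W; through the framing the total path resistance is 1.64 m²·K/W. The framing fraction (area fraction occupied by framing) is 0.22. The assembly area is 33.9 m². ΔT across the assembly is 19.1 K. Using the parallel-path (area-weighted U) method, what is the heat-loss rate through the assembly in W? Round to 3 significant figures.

190 W

U_eff = 0.78/4.91 + 0.22/1.64 = 0.1589 + 0.1341 = 0.293
R_eff = 1/U_eff = 3.413 m²·K/W
Q = 33.9 × 19.1 / 3.413 = 189.7 W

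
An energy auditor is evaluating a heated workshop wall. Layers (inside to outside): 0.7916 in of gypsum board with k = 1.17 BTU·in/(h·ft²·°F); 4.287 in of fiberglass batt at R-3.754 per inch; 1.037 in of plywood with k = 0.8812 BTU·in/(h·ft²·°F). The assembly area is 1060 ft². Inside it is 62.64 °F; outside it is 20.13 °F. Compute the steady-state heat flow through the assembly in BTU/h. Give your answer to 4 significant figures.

0.7916/1.17 = 0.67658
4.287 × 3.754 = 16.093
1.037/0.8812 = 1.1768
R_total = 0.67658 + 16.093 + 1.1768 = 17.947 ft²·°F·h/BTU
Q = A·ΔT/R = 1060 × (62.64 − 20.13) / 17.947 = 2510.8 BTU/h

2511 BTU/h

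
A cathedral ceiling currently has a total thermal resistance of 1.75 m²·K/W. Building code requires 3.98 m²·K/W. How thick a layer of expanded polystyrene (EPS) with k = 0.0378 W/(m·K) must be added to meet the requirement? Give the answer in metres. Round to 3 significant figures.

0.0843 m

ΔR = 3.98 − 1.75 = 2.23 m²·K/W
L = ΔR × k = 2.23 × 0.0378 = 0.08429 m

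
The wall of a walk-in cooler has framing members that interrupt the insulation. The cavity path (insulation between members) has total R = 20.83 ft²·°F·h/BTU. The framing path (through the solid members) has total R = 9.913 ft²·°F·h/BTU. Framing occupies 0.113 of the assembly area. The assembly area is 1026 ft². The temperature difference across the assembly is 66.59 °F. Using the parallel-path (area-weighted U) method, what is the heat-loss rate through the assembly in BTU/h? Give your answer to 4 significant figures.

U_eff = 0.887/20.83 + 0.113/9.913 = 0.042583 + 0.011399 = 0.053982
R_eff = 1/U_eff = 18.525 ft²·°F·h/BTU
Q = 1026 × 66.59 / 18.525 = 3688.1 BTU/h

3688 BTU/h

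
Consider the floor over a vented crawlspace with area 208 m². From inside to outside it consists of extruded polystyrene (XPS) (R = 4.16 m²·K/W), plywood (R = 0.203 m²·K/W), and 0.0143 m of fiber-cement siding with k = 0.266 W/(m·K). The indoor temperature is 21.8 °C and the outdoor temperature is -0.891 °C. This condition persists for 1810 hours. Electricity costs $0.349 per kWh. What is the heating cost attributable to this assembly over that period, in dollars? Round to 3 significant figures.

675 dollars

0.0143/0.266 = 0.05376
R_total = 4.16 + 0.203 + 0.05376 = 4.417 m²·K/W
Q = 208 × (21.8 − (-0.891)) / 4.417 = 1069 W
E = 1069 W × 1810 h / 1000 = 1934 kWh
Cost = 1934 × 0.349 = $675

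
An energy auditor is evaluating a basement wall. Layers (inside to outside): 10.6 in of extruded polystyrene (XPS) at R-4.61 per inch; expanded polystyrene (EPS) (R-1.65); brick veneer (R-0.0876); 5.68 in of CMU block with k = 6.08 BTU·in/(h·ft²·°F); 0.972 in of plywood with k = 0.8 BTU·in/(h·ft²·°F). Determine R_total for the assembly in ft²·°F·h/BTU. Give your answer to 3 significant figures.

10.6 × 4.61 = 48.87
5.68/6.08 = 0.9342
0.972/0.8 = 1.215
R_total = 48.87 + 1.65 + 0.0876 + 0.9342 + 1.215 = 52.75 ft²·°F·h/BTU

52.8 ft²·°F·h/BTU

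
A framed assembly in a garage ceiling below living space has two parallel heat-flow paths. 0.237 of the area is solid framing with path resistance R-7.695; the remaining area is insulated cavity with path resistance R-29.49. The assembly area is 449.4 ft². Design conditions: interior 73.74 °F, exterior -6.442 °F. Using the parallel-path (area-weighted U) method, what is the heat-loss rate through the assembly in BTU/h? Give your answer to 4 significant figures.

U_eff = 0.763/29.49 + 0.237/7.695 = 0.025873 + 0.030799 = 0.056672
R_eff = 1/U_eff = 17.645 ft²·°F·h/BTU
Q = 449.4 × (73.74 − (-6.442)) / 17.645 = 2042.1 BTU/h

2042 BTU/h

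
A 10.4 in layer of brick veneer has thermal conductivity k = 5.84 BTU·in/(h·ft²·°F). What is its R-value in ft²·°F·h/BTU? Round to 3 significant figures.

R = L/k = 10.4/5.84 = 1.781 ft²·°F·h/BTU

1.78 ft²·°F·h/BTU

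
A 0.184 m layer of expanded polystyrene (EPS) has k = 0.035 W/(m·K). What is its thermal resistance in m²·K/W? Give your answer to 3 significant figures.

R = L/k = 0.184/0.035 = 5.257 m²·K/W

5.26 m²·K/W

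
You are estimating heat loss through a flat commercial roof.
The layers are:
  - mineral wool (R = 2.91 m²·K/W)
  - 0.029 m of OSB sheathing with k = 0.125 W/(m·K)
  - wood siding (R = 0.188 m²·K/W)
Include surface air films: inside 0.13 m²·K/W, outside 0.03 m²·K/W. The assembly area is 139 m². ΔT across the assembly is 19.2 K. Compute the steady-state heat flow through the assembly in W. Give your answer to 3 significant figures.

765 W

0.029/0.125 = 0.232
R_total = 0.13 + 2.91 + 0.232 + 0.188 + 0.03 = 3.49 m²·K/W
Q = A·ΔT/R = 139 × 19.2 / 3.49 = 764.7 W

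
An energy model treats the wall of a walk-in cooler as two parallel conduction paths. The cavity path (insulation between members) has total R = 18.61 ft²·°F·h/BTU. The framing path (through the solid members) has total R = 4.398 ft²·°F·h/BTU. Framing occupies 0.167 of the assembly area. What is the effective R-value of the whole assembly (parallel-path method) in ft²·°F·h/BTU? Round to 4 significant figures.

U_eff = 0.833/18.61 + 0.167/4.398 = 0.044761 + 0.037972 = 0.082733
R_eff = 1/U_eff = 12.087 ft²·°F·h/BTU

12.09 ft²·°F·h/BTU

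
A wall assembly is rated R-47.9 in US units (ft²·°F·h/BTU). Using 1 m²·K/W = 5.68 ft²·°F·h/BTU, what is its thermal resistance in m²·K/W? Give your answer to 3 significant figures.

8.43 m²·K/W

R_SI = 47.9/5.68 = 8.433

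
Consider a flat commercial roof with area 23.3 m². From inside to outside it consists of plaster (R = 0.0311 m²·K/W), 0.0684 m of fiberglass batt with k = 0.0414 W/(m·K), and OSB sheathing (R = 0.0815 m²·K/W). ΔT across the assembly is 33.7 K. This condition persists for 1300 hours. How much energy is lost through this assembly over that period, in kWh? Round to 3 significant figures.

0.0684/0.0414 = 1.652
R_total = 0.0311 + 1.652 + 0.0815 = 1.765 m²·K/W
Q = 23.3 × 33.7 / 1.765 = 444.9 W
E = 444.9 W × 1300 h / 1000 = 578.4 kWh

578 kWh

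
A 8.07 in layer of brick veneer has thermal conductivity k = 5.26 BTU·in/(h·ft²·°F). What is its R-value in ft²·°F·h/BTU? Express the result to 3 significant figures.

1.53 ft²·°F·h/BTU

R = L/k = 8.07/5.26 = 1.534 ft²·°F·h/BTU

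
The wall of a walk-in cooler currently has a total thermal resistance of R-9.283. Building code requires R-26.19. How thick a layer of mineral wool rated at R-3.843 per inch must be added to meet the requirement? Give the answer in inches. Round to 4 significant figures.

4.399 in

ΔR = 26.19 − 9.283 = 16.907 ft²·°F·h/BTU
L = ΔR / (R/in) = 16.907/3.843 = 4.3994 in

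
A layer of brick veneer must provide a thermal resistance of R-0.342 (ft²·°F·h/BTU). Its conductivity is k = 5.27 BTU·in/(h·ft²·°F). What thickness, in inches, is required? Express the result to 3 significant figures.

1.80 in

L = R × k = 0.342 × 5.27 = 1.802 in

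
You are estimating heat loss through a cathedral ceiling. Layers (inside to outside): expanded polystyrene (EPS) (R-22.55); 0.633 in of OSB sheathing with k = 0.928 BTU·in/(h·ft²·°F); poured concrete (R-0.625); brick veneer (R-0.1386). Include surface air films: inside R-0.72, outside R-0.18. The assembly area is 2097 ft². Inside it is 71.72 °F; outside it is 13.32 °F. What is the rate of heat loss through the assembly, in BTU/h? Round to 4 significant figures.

4919 BTU/h

0.633/0.928 = 0.68211
R_total = 0.72 + 22.55 + 0.68211 + 0.625 + 0.1386 + 0.18 = 24.896 ft²·°F·h/BTU
Q = A·ΔT/R = 2097 × (71.72 − 13.32) / 24.896 = 4919.1 BTU/h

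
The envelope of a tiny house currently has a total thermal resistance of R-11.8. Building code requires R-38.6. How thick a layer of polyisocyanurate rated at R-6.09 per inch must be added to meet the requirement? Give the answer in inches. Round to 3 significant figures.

4.40 in

ΔR = 38.6 − 11.8 = 26.8 ft²·°F·h/BTU
L = ΔR / (R/in) = 26.8/6.09 = 4.401 in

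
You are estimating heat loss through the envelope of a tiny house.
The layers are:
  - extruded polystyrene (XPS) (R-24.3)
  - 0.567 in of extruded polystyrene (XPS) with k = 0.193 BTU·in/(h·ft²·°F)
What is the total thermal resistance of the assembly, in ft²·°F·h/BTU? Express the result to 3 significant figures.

0.567/0.193 = 2.938
R_total = 24.3 + 2.938 = 27.24 ft²·°F·h/BTU

27.2 ft²·°F·h/BTU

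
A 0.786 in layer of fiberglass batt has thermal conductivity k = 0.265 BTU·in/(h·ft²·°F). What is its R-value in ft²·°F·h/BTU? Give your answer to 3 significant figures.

R = L/k = 0.786/0.265 = 2.966 ft²·°F·h/BTU

2.97 ft²·°F·h/BTU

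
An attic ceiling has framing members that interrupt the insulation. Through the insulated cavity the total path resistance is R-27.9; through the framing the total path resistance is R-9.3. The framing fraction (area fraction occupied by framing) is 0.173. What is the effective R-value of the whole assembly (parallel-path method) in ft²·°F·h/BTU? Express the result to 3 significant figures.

20.7 ft²·°F·h/BTU

U_eff = 0.827/27.9 + 0.173/9.3 = 0.02964 + 0.0186 = 0.04824
R_eff = 1/U_eff = 20.73 ft²·°F·h/BTU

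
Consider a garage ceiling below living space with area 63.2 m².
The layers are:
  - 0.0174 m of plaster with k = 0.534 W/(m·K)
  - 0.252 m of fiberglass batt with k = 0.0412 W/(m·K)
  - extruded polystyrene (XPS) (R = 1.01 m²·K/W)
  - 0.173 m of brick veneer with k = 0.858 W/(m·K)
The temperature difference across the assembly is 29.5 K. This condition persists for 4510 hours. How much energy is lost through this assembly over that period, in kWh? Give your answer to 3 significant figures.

1140 kWh

0.0174/0.534 = 0.03258
0.252/0.0412 = 6.117
0.173/0.858 = 0.2016
R_total = 0.03258 + 6.117 + 1.01 + 0.2016 = 7.361 m²·K/W
Q = 63.2 × 29.5 / 7.361 = 253.3 W
E = 253.3 W × 4510 h / 1000 = 1142 kWh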